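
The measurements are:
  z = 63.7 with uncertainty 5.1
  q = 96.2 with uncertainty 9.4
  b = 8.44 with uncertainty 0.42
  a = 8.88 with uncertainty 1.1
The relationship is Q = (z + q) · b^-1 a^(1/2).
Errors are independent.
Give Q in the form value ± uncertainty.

Let u = z + q = 160. δu = √(δz² + δq²) = √(26.0 + 88.4) = 10.7, so δu/u = 0.0669.
Q is then a monomial in u, b, a:
δQ/Q = √((δu/u)² + (-1·δb/b)² + (½·δa/a)²) = √(0.00447 + 0.00248 + 0.00384) = 0.104
Q = 56.5, so δQ = 0.104 × 56.5 = 5.86.

56.5 ± 5.86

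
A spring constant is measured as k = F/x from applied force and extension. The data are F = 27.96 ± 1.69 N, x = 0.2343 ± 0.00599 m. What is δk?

Relative error in a monomial: (δk/k)² = Σ (nᵢ · δxᵢ/xᵢ)².
  (1·δF/F)² = (1×0.0604)² = 0.00365;  (-1·δx/x)² = (-1×0.0256)² = 0.000654
δk/k = √(0.00431) = 0.0656
k = 119.3 N/m, so δk = 0.0656 × 119.3 = 7.83 N/m.

7.83 N/m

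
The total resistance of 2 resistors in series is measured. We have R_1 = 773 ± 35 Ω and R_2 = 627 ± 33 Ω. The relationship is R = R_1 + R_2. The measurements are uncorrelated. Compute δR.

48.1 Ω

Absolute uncertainties add in quadrature for a linear combination:
  (δR_1)² = 1220;  (δR_2)² = 1090
δR = √(2310) = 48.1 Ω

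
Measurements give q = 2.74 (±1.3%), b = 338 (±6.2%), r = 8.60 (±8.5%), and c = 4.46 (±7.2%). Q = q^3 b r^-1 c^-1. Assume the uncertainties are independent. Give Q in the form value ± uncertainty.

181 ± 24.2

Relative error in a monomial: (δQ/Q)² = Σ (nᵢ · δxᵢ/xᵢ)².
  (3·δq/q)² = (3×0.0130)² = 0.00152;  (1·δb/b)² = (1×0.0620)² = 0.00384;  (-1·δr/r)² = (-1×0.0850)² = 0.00723;  (-1·δc/c)² = (-1×0.0720)² = 0.00518
δQ/Q = √(0.0178) = 0.133
Q = 181, so δQ = 0.133 × 181 = 24.2.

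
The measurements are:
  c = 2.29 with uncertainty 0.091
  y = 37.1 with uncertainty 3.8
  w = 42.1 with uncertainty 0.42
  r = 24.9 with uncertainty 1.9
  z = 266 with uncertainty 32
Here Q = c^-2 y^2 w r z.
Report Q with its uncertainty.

(7.32 ± 1.92) × 10^7

For a monomial Q ∝ c^-2, y^2, w, r, z, fractional errors add in quadrature:
  (-2·δc/c)² = (-2×0.0397)² = 0.00632;  (2·δy/y)² = (2×0.102)² = 0.0420;  (1·δw/w)² = (1×0.00998)² = 9.95e-05;  (1·δr/r)² = (1×0.0763)² = 0.00582;  (1·δz/z)² = (1×0.120)² = 0.0145
δQ/Q = √(0.0687) = 0.262
Q = 7.32e+07, so δQ = 0.262 × 7.32e+07 = 1.92e+07.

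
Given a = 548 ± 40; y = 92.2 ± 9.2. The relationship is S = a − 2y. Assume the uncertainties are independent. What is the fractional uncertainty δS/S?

0.121

Sums and differences: (δS)² = Σ (cᵢ δxᵢ)².
  (δa)² = 1600;  (2·δy)² = 339
δS = √(1940) = 44.0
S = 364, so δS/S = 44.0/364 = 0.121.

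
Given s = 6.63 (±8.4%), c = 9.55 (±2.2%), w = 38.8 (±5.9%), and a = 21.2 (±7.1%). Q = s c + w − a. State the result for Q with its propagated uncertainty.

Let p = s·c = 63.3. δp/p = √((1·δs/s)² + (1·δc/c)²) = √(0.00706 + 0.000484) = 0.0868, so δp = 5.50.
Q = p + w − a: δQ = √(δp² + δw² + δa²) = √(30.2 + 5.24 + 2.27) = 6.14
Q = 80.9.

80.9 ± 6.14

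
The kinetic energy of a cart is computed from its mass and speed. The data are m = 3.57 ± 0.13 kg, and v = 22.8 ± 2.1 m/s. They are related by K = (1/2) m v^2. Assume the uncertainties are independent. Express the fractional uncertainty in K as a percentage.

18.8%

For a monomial K ∝ m, v^2, fractional errors add in quadrature:
  (1·δm/m)² = (1×0.0364)² = 0.00133;  (2·δv/v)² = (2×0.0921)² = 0.0339
δK/K = √(0.0353) = 0.188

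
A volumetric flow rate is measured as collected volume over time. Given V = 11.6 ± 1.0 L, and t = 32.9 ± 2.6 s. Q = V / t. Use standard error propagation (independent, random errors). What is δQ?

0.0412 L/s

Since Q is a product/quotient, work with relative uncertainties:
  (1·δV/V)² = (1×0.0862)² = 0.00743;  (-1·δt/t)² = (-1×0.0790)² = 0.00625
δQ/Q = √(0.0137) = 0.117
Q = 0.353 L/s, so δQ = 0.117 × 0.353 = 0.0412 L/s.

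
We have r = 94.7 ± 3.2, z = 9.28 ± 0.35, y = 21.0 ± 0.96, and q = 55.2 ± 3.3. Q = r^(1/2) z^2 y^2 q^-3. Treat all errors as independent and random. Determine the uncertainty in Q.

0.474

Each factor contributes (exponent × relative error)² to (δQ/Q)²:
  (½·δr/r)² = (0.5×0.0338)² = 0.000285;  (2·δz/z)² = (2×0.0377)² = 0.00569;  (2·δy/y)² = (2×0.0457)² = 0.00836;  (-3·δq/q)² = (-3×0.0598)² = 0.0322
δQ/Q = √(0.0465) = 0.216
Q = 2.20, so δQ = 0.216 × 2.20 = 0.474.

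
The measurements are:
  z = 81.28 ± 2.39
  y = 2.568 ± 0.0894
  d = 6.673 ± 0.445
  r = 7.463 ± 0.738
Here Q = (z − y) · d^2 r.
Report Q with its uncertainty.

26160 ± 4420

Let u = z − y = 78.71. δu = √(δz² + δy²) = √(5.71 + 0.00799) = 2.39, so δu/u = 0.0304.
Q is then a monomial in u, d, r:
δQ/Q = √((δu/u)² + (2·δd/d)² + (1·δr/r)²) = √(0.000923 + 0.0178 + 0.00978) = 0.169
Q = 26160, so δQ = 0.169 × 26160 = 4420.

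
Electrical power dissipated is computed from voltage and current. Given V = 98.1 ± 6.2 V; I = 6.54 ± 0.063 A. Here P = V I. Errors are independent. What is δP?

41.0 W

For a monomial P ∝ V, I, fractional errors add in quadrature:
  (1·δV/V)² = (1×0.0632)² = 0.00399;  (1·δI/I)² = (1×0.00963)² = 9.28e-05
δP/P = √(0.00409) = 0.0639
P = 642 W, so δP = 0.0639 × 642 = 41.0 W.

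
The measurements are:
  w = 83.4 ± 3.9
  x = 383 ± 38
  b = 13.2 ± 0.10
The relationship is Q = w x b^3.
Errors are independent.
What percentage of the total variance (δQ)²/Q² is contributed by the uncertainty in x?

(δQ/Q)² = (1·δw/w)² + (1·δx/x)² + (3·δb/b)²
  w term: (1×0.0468)² = 0.00219
  x term: (1×0.0992)² = 0.00984
  b term: (3×0.00758)² = 0.000517
Total = 0.0125. Share from x = 0.00984/0.0125 = 0.785.

78.5%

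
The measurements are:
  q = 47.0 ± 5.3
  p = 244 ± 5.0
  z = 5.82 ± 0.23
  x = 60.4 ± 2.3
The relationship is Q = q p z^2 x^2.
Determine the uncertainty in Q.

Relative error in a monomial: (δQ/Q)² = Σ (nᵢ · δxᵢ/xᵢ)².
  (1·δq/q)² = (1×0.113)² = 0.0127;  (1·δp/p)² = (1×0.0205)² = 0.000420;  (2·δz/z)² = (2×0.0395)² = 0.00625;  (2·δx/x)² = (2×0.0381)² = 0.00580
δQ/Q = √(0.0252) = 0.159
Q = 1.42e+09, so δQ = 0.159 × 1.42e+09 = 2.25e+08.

2.25e+08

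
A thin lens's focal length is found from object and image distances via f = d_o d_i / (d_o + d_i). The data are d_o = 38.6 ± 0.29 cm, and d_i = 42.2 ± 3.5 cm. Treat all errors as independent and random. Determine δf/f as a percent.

∂f/∂d_o = (d_i/(d_o+d_i))² = 0.273;  ∂f/∂d_i = (d_o/(d_o+d_i))² = 0.228
δf = √((∂f/∂d_o · δd_o)² + (∂f/∂d_i · δd_i)²) = √(0.00626 + 0.638) = 0.803 cm
f = 20.2 cm, so δf/f = 0.803/20.2 = 0.0398.

3.98%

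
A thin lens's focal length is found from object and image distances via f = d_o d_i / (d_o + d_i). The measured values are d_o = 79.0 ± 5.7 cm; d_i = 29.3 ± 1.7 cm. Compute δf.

0.996 cm

∂f/∂d_o = (d_i/(d_o+d_i))² = 0.0732;  ∂f/∂d_i = (d_o/(d_o+d_i))² = 0.532
δf = √((∂f/∂d_o · δd_o)² + (∂f/∂d_i · δd_i)²) = √(0.174 + 0.818) = 0.996 cm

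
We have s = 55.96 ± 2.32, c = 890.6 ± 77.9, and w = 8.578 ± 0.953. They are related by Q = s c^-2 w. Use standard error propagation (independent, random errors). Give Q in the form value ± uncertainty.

0.0006052 ± 0.000128

Each factor contributes (exponent × relative error)² to (δQ/Q)²:
  (1·δs/s)² = (1×0.0415)² = 0.00172;  (-2·δc/c)² = (-2×0.0875)² = 0.0306;  (1·δw/w)² = (1×0.111)² = 0.0123
δQ/Q = √(0.0447) = 0.211
Q = 0.0006052, so δQ = 0.211 × 0.0006052 = 0.000128.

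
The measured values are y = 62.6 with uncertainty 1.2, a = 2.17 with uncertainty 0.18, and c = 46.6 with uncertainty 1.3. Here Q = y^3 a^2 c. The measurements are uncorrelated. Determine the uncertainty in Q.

9.57e+06

Each factor contributes (exponent × relative error)² to (δQ/Q)²:
  (3·δy/y)² = (3×0.0192)² = 0.00331;  (2·δa/a)² = (2×0.0829)² = 0.0275;  (1·δc/c)² = (1×0.0279)² = 0.000778
δQ/Q = √(0.0316) = 0.178
Q = 5.38e+07, so δQ = 0.178 × 5.38e+07 = 9.57e+06.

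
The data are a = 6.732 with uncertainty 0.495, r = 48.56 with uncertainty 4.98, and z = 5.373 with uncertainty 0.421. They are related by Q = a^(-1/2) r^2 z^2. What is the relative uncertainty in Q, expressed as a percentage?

26.1%

For a monomial Q ∝ a^(-1/2), r^2, z^2, fractional errors add in quadrature:
  (−½·δa/a)² = (-0.5×0.0735)² = 0.00135;  (2·δr/r)² = (2×0.103)² = 0.0421;  (2·δz/z)² = (2×0.0784)² = 0.0246
δQ/Q = √(0.0680) = 0.261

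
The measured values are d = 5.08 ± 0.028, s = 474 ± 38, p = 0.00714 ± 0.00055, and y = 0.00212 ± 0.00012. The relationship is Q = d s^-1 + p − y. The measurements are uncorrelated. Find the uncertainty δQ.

Let w = d·s^-1 = 0.0107. δw/w = √((1·δd/d)² + (-1·δs/s)²) = √(3.04e-05 + 0.00643) = 0.0804, so δw = 0.000861.
Q = w + p − y: δQ = √(δw² + δp² + δy²) = √(7.42e-07 + 3.03e-07 + 1.44e-08) = 0.00103

0.00103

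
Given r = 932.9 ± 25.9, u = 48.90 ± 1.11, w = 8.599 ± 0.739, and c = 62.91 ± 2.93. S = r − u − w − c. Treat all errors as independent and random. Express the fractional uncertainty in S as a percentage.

For a sum/difference, combine absolute errors in quadrature:
  (δr)² = 671;  (δu)² = 1.23;  (δw)² = 0.546;  (δc)² = 8.58
δS = √(681) = 26.1
S = 812.5, so δS/S = 26.1/812.5 = 0.0321.

3.21%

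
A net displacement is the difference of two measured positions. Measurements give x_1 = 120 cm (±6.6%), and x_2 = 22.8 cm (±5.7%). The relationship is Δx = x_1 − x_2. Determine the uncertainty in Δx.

Each term contributes (cᵢ δxᵢ)² to (δΔx)²:
  (δx_1)² = 62.7;  (δx_2)² = 1.69
δΔx = √(64.4) = 8.03 cm

8.03 cm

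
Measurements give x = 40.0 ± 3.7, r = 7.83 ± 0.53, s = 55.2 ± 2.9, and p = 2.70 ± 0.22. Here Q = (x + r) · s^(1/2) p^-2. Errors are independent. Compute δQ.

8.90

Let u = x + r = 47.8. δu = √(δx² + δr²) = √(13.7 + 0.281) = 3.74, so δu/u = 0.0781.
Q is then a monomial in u, s, p:
δQ/Q = √((δu/u)² + (½·δs/s)² + (-2·δp/p)²) = √(0.00611 + 0.000690 + 0.0266) = 0.183
Q = 48.7, so δQ = 0.183 × 48.7 = 8.90.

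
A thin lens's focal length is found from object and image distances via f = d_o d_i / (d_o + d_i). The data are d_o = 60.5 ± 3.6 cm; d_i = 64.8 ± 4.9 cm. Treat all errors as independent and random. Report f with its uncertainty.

31.3 ± 1.49 cm

∂f/∂d_o = (d_i/(d_o+d_i))² = 0.267;  ∂f/∂d_i = (d_o/(d_o+d_i))² = 0.233
δf = √((∂f/∂d_o · δd_o)² + (∂f/∂d_i · δd_i)²) = √(0.927 + 1.30) = 1.49 cm
f = 31.3 cm.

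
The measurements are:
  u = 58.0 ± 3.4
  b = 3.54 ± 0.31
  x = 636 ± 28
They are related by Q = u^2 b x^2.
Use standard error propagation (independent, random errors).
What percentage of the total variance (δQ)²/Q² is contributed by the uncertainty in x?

(δQ/Q)² = (2·δu/u)² + (1·δb/b)² + (2·δx/x)²
  u term: (2×0.0586)² = 0.0137
  b term: (1×0.0876)² = 0.00767
  x term: (2×0.0440)² = 0.00775
Total = 0.0292. Share from x = 0.00775/0.0292 = 0.266.

26.6%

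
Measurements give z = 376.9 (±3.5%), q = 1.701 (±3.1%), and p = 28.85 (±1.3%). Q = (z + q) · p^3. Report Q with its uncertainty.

Let u = z + q = 378.6. δu = √(δz² + δq²) = √(174 + 0.00278) = 13.2, so δu/u = 0.0348.
Q is then a monomial in u, p:
δQ/Q = √((δu/u)² + (3·δp/p)²) = √(0.00121 + 0.00152) = 0.0523
Q = 9.091e+06, so δQ = 0.0523 × 9.091e+06 = 4.75e+05.

(9.091 ± 0.475) × 10^6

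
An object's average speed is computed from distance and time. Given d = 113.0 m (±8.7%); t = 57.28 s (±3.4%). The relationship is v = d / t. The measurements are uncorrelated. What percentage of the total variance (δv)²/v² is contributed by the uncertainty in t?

(δv/v)² = (1·δd/d)² + (-1·δt/t)²
  d term: (1×0.0870)² = 0.00757
  t term: (-1×0.0340)² = 0.00116
Total = 0.00873. Share from t = 0.00116/0.00873 = 0.132.

13.2%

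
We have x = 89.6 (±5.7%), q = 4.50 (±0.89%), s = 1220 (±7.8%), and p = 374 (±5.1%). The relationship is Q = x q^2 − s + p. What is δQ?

Let w = x·q^2 = 1810. δw/w = √((1·δx/x)² + (2·δq/q)²) = √(0.00325 + 0.000317) = 0.0597, so δw = 108.
Q = w − s + p: δQ = √(δw² + δs² + δp²) = √(11700 + 9060 + 364) = 145

145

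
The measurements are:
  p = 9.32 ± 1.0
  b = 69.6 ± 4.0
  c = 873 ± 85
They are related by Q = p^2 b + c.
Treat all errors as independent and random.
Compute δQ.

1350

Let w = p^2·b = 6050. δw/w = √((2·δp/p)² + (1·δb/b)²) = √(0.0460 + 0.00330) = 0.222, so δw = 1340.
Q = w + c: δQ = √(δw² + δc²) = √(1.8e+06 + 7220) = 1350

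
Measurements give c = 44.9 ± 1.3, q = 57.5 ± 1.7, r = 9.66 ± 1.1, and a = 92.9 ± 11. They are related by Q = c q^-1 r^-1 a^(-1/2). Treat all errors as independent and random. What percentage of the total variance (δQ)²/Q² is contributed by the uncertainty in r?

71.3%

(δQ/Q)² = (1·δc/c)² + (-1·δq/q)² + (-1·δr/r)² + (−½·δa/a)²
  c term: (1×0.0290)² = 0.000838
  q term: (-1×0.0296)² = 0.000874
  r term: (-1×0.114)² = 0.0130
  a term: (-0.5×0.118)² = 0.00351
Total = 0.0182. Share from r = 0.0130/0.0182 = 0.713.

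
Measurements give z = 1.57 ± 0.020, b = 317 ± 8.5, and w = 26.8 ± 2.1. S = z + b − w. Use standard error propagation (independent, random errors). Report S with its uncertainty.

292 ± 8.76

For a sum/difference, combine absolute errors in quadrature:
  (δz)² = 0.000400;  (δb)² = 72.2;  (δw)² = 4.41
δS = √(76.7) = 8.76
S = 292.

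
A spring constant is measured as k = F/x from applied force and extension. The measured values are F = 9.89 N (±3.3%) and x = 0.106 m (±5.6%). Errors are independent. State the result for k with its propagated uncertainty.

93.3 ± 6.06 N/m

Relative error in a monomial: (δk/k)² = Σ (nᵢ · δxᵢ/xᵢ)².
  (1·δF/F)² = (1×0.0330)² = 0.00109;  (-1·δx/x)² = (-1×0.0560)² = 0.00314
δk/k = √(0.00422) = 0.0650
k = 93.3 N/m, so δk = 0.0650 × 93.3 = 6.06 N/m.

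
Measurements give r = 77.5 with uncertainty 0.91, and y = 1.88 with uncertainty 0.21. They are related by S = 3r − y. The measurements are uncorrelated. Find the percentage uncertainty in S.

For a sum/difference, combine absolute errors in quadrature:
  (3·δr)² = 7.45;  (δy)² = 0.0441
δS = √(7.50) = 2.74
S = 231, so δS/S = 2.74/231 = 0.0119.

1.19%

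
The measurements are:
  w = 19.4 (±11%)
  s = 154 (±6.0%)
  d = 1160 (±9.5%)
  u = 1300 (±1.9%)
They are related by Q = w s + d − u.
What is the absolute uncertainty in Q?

Let p = w·s = 2990. δp/p = √((1·δw/w)² + (1·δs/s)²) = √(0.0121 + 0.00360) = 0.125, so δp = 374.
Q = p + d − u: δQ = √(δp² + δd² + δu²) = √(1.4e+05 + 12100 + 610) = 391

391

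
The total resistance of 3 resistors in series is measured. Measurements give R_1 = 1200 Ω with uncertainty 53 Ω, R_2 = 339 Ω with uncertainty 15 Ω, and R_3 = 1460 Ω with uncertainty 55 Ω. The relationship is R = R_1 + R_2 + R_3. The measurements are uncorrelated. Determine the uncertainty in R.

77.8 Ω

For a sum/difference, combine absolute errors in quadrature:
  (δR_1)² = 2810;  (δR_2)² = 225;  (δR_3)² = 3020
δR = √(6060) = 77.8 Ω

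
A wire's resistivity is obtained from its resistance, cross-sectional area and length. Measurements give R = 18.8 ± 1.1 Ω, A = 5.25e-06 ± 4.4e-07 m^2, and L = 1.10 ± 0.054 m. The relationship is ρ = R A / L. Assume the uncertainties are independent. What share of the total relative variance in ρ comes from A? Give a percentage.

(δρ/ρ)² = (1·δR/R)² + (1·δA/A)² + (-1·δL/L)²
  R term: (1×0.0585)² = 0.00342
  A term: (1×0.0838)² = 0.00702
  L term: (-1×0.0491)² = 0.00241
Total = 0.0129. Share from A = 0.00702/0.0129 = 0.546.

54.6%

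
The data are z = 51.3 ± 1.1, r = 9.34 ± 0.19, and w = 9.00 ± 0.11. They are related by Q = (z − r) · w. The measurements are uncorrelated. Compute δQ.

Let u = z − r = 42.0. δu = √(δz² + δr²) = √(1.21 + 0.0361) = 1.12, so δu/u = 0.0266.
Q is then a monomial in u, w:
δQ/Q = √((δu/u)² + (1·δw/w)²) = √(0.000708 + 0.000149) = 0.0293
Q = 378, so δQ = 0.0293 × 378 = 11.1.

11.1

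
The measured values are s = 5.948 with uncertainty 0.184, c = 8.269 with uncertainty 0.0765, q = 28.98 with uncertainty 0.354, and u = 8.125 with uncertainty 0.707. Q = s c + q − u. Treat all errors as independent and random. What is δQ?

1.77

Let p = s·c = 49.18. δp/p = √((1·δs/s)² + (1·δc/c)²) = √(0.000957 + 8.56e-05) = 0.0323, so δp = 1.59.
Q = p + q − u: δQ = √(δp² + δq² + δu²) = √(2.52 + 0.125 + 0.500) = 1.77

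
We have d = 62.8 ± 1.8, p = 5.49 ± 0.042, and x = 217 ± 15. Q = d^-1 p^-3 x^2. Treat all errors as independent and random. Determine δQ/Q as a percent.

Products/powers → add relative errors in quadrature, weighted by exponent:
  (-1·δd/d)² = (-1×0.0287)² = 0.000822;  (-3·δp/p)² = (-3×0.00765)² = 0.000527;  (2·δx/x)² = (2×0.0691)² = 0.0191
δQ/Q = √(0.0205) = 0.143

14.3%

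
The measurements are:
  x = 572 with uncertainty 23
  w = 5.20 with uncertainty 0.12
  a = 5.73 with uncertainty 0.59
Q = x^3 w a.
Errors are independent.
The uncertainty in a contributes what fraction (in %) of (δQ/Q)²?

(δQ/Q)² = (3·δx/x)² + (1·δw/w)² + (1·δa/a)²
  x term: (3×0.0402)² = 0.0146
  w term: (1×0.0231)² = 0.000533
  a term: (1×0.103)² = 0.0106
Total = 0.0257. Share from a = 0.0106/0.0257 = 0.413.

41.3%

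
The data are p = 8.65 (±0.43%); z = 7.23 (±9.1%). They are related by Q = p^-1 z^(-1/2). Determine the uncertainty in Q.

Since Q is a product/quotient, work with relative uncertainties:
  (-1·δp/p)² = (-1×0.00430)² = 1.85e-05;  (−½·δz/z)² = (-0.5×0.0910)² = 0.00207
δQ/Q = √(0.00209) = 0.0457
Q = 0.0430, so δQ = 0.0457 × 0.0430 = 0.00196.

0.00196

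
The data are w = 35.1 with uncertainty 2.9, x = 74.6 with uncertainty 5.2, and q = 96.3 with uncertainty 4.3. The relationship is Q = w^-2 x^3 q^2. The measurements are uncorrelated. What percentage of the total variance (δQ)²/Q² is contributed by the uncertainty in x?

(δQ/Q)² = (-2·δw/w)² + (3·δx/x)² + (2·δq/q)²
  w term: (-2×0.0826)² = 0.0273
  x term: (3×0.0697)² = 0.0437
  q term: (2×0.0447)² = 0.00798
Total = 0.0790. Share from x = 0.0437/0.0790 = 0.553.

55.3%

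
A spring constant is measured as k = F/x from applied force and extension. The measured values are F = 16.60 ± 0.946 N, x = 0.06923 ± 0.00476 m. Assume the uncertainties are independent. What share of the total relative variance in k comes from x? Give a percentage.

(δk/k)² = (1·δF/F)² + (-1·δx/x)²
  F term: (1×0.0570)² = 0.00325
  x term: (-1×0.0688)² = 0.00473
Total = 0.00798. Share from x = 0.00473/0.00798 = 0.593.

59.3%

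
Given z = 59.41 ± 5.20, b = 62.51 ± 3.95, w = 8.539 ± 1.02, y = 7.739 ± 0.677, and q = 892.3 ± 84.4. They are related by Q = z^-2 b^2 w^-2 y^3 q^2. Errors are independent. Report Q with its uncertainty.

Each factor contributes (exponent × relative error)² to (δQ/Q)²:
  (-2·δz/z)² = (-2×0.0875)² = 0.0306;  (2·δb/b)² = (2×0.0632)² = 0.0160;  (-2·δw/w)² = (-2×0.119)² = 0.0571;  (3·δy/y)² = (3×0.0875)² = 0.0689;  (2·δq/q)² = (2×0.0946)² = 0.0358
δQ/Q = √(0.208) = 0.456
Q = 5.603e+06, so δQ = 0.456 × 5.603e+06 = 2.56e+06.

(5.603 ± 2.56) × 10^6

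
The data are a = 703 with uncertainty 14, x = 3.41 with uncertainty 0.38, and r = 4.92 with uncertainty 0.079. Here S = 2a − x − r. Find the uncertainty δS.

28.0

Each term contributes (cᵢ δxᵢ)² to (δS)²:
  (2·δa)² = 784;  (δx)² = 0.144;  (δr)² = 0.00624
δS = √(784) = 28.0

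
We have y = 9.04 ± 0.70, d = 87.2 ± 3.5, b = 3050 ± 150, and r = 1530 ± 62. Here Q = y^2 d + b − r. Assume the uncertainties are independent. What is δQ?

1150

Let p = y^2·d = 7130. δp/p = √((2·δy/y)² + (1·δd/d)²) = √(0.0240 + 0.00161) = 0.160, so δp = 1140.
Q = p + b − r: δQ = √(δp² + δb² + δr²) = √(1.3e+06 + 22500 + 3840) = 1150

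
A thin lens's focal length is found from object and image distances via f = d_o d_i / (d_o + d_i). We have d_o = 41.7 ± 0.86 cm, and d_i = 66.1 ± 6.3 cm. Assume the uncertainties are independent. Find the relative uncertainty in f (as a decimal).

0.0390

∂f/∂d_o = (d_i/(d_o+d_i))² = 0.376;  ∂f/∂d_i = (d_o/(d_o+d_i))² = 0.150
δf = √((∂f/∂d_o · δd_o)² + (∂f/∂d_i · δd_i)²) = √(0.105 + 0.889) = 0.997 cm
f = 25.6 cm, so δf/f = 0.997/25.6 = 0.0390.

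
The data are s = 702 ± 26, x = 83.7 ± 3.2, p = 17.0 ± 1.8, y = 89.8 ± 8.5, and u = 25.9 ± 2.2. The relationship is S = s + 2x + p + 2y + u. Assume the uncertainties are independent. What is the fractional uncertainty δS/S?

0.0292

Each term contributes (cᵢ δxᵢ)² to (δS)²:
  (δs)² = 676;  (2·δx)² = 41.0;  (δp)² = 3.24;  (2·δy)² = 289;  (δu)² = 4.84
δS = √(1010) = 31.8
S = 1090, so δS/S = 31.8/1090 = 0.0292.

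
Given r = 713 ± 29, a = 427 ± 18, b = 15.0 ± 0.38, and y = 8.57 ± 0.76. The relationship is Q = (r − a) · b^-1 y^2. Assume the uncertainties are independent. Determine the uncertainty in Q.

301

Let u = r − a = 286. δu = √(δr² + δa²) = √(841 + 324) = 34.1, so δu/u = 0.119.
Q is then a monomial in u, b, y:
δQ/Q = √((δu/u)² + (-1·δb/b)² + (2·δy/y)²) = √(0.0142 + 0.000642 + 0.0315) = 0.215
Q = 1400, so δQ = 0.215 × 1400 = 301.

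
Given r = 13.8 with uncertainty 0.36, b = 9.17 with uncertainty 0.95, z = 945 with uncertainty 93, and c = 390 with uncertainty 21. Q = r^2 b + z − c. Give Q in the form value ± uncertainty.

Let p = r^2·b = 1750. δp/p = √((2·δr/r)² + (1·δb/b)²) = √(0.00272 + 0.0107) = 0.116, so δp = 203.
Q = p + z − c: δQ = √(δp² + δz² + δc²) = √(41000 + 8650 + 441) = 224
Q = 2300.

2300 ± 224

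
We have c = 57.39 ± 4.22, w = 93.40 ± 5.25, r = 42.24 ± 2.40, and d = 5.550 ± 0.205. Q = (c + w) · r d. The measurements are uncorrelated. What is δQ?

2870

Let u = c + w = 150.8. δu = √(δc² + δw²) = √(17.8 + 27.6) = 6.74, so δu/u = 0.0447.
Q is then a monomial in u, r, d:
δQ/Q = √((δu/u)² + (1·δr/r)² + (1·δd/d)²) = √(0.00200 + 0.00323 + 0.00136) = 0.0812
Q = 35350, so δQ = 0.0812 × 35350 = 2870.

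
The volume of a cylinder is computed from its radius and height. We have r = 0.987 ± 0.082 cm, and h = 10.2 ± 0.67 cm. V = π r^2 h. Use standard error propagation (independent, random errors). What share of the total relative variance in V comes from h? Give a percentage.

(δV/V)² = (2·δr/r)² + (1·δh/h)²
  r term: (2×0.0831)² = 0.0276
  h term: (1×0.0657)² = 0.00431
Total = 0.0319. Share from h = 0.00431/0.0319 = 0.135.

13.5%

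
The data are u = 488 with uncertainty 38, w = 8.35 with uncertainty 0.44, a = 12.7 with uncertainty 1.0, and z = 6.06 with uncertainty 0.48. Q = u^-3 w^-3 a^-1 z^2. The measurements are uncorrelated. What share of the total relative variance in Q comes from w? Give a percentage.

(δQ/Q)² = (-3·δu/u)² + (-3·δw/w)² + (-1·δa/a)² + (2·δz/z)²
  u term: (-3×0.0779)² = 0.0546
  w term: (-3×0.0527)² = 0.0250
  a term: (-1×0.0787)² = 0.00620
  z term: (2×0.0792)² = 0.0251
Total = 0.111. Share from w = 0.0250/0.111 = 0.225.

22.5%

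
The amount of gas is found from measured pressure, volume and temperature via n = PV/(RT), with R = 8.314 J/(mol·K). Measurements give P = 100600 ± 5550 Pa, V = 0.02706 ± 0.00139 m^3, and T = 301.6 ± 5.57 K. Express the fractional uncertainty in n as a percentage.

n is a product of powers, so relative uncertainties combine in quadrature:
  (1·δP/P)² = (1×0.0552)² = 0.00304;  (1·δV/V)² = (1×0.0514)² = 0.00264;  (-1·δT/T)² = (-1×0.0185)² = 0.000341
δn/n = √(0.00602) = 0.0776

7.76%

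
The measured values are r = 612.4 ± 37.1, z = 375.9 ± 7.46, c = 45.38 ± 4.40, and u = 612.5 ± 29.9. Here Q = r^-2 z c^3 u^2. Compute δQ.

1.16e+07

For a monomial Q ∝ r^-2, z, c^3, u^2, fractional errors add in quadrature:
  (-2·δr/r)² = (-2×0.0606)² = 0.0147;  (1·δz/z)² = (1×0.0198)² = 0.000394;  (3·δc/c)² = (3×0.0970)² = 0.0846;  (2·δu/u)² = (2×0.0488)² = 0.00953
δQ/Q = √(0.109) = 0.330
Q = 3.514e+07, so δQ = 0.330 × 3.514e+07 = 1.16e+07.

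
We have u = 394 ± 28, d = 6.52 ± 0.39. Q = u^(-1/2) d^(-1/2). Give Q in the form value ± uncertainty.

0.0197 ± 0.000916

Since Q is a product/quotient, work with relative uncertainties:
  (−½·δu/u)² = (-0.5×0.0711)² = 0.00126;  (−½·δd/d)² = (-0.5×0.0598)² = 0.000894
δQ/Q = √(0.00216) = 0.0464
Q = 0.0197, so δQ = 0.0464 × 0.0197 = 0.000916.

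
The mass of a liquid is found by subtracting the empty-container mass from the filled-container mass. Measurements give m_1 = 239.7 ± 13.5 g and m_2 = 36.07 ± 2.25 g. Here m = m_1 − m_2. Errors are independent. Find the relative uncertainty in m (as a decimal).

Sums and differences: (δm)² = Σ (cᵢ δxᵢ)².
  (δm_1)² = 182;  (δm_2)² = 5.06
δm = √(187) = 13.7 g
m = 203.6 g, so δm/m = 13.7/203.6 = 0.0672.

0.0672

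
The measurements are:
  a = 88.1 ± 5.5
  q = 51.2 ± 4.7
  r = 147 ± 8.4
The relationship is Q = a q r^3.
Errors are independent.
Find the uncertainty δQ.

Each factor contributes (exponent × relative error)² to (δQ/Q)²:
  (1·δa/a)² = (1×0.0624)² = 0.00390;  (1·δq/q)² = (1×0.0918)² = 0.00843;  (3·δr/r)² = (3×0.0571)² = 0.0294
δQ/Q = √(0.0417) = 0.204
Q = 1.43e+10, so δQ = 0.204 × 1.43e+10 = 2.93e+09.

2.93e+09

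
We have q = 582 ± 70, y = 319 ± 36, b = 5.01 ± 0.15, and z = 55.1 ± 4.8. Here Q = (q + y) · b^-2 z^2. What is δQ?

Let u = q + y = 901. δu = √(δq² + δy²) = √(4900 + 1300) = 78.7, so δu/u = 0.0874.
Q is then a monomial in u, b, z:
δQ/Q = √((δu/u)² + (-2·δb/b)² + (2·δz/z)²) = √(0.00763 + 0.00359 + 0.0304) = 0.204
Q = 1.09e+05, so δQ = 0.204 × 1.09e+05 = 22200.

22200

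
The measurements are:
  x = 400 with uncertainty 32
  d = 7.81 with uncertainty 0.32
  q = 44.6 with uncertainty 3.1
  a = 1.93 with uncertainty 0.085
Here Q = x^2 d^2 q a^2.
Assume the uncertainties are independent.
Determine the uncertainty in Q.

Q is a product of powers, so relative uncertainties combine in quadrature:
  (2·δx/x)² = (2×0.0800)² = 0.0256;  (2·δd/d)² = (2×0.0410)² = 0.00672;  (1·δq/q)² = (1×0.0695)² = 0.00483;  (2·δa/a)² = (2×0.0440)² = 0.00776
δQ/Q = √(0.0449) = 0.212
Q = 1.62e+09, so δQ = 0.212 × 1.62e+09 = 3.44e+08.

3.44e+08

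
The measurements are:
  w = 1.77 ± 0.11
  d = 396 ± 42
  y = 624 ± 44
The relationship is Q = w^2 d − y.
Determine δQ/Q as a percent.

Let p = w^2·d = 1240. δp/p = √((2·δw/w)² + (1·δd/d)²) = √(0.0154 + 0.0112) = 0.163, so δp = 203.
Q = p − y: δQ = √(δp² + δy²) = √(41100 + 1940) = 207
Q = 617, so δQ/Q = 207/617 = 0.336.

33.6%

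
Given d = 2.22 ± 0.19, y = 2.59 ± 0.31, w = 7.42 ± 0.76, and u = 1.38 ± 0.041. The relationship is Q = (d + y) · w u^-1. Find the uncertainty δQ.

3.38

Let h = d + y = 4.81. δh = √(δd² + δy²) = √(0.0361 + 0.0961) = 0.364, so δh/h = 0.0756.
Q is then a monomial in h, w, u:
δQ/Q = √((δh/h)² + (1·δw/w)² + (-1·δu/u)²) = √(0.00571 + 0.0105 + 0.000883) = 0.131
Q = 25.9, so δQ = 0.131 × 25.9 = 3.38.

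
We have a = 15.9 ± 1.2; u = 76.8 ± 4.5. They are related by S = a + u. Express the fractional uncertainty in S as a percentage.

Absolute uncertainties add in quadrature for a linear combination:
  (δa)² = 1.44;  (δu)² = 20.2
δS = √(21.7) = 4.66
S = 92.7, so δS/S = 4.66/92.7 = 0.0502.

5.02%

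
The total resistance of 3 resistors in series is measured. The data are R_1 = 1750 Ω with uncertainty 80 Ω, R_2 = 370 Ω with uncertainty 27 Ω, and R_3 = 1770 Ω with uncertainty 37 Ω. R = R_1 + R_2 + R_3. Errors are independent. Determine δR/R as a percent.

R is a linear combination, so absolute uncertainties add in quadrature:
  (δR_1)² = 6400;  (δR_2)² = 729;  (δR_3)² = 1370
δR = √(8500) = 92.2 Ω
R = 3890 Ω, so δR/R = 92.2/3890 = 0.0237.

2.37%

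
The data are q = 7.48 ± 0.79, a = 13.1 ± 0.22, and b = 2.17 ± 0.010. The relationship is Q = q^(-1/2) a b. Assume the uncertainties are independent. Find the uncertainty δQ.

Q is a product of powers, so relative uncertainties combine in quadrature:
  (−½·δq/q)² = (-0.5×0.106)² = 0.00279;  (1·δa/a)² = (1×0.0168)² = 0.000282;  (1·δb/b)² = (1×0.00461)² = 2.12e-05
δQ/Q = √(0.00309) = 0.0556
Q = 10.4, so δQ = 0.0556 × 10.4 = 0.578.

0.578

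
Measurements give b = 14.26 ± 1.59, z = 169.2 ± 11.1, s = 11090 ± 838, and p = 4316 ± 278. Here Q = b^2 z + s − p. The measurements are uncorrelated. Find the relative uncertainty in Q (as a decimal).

Let w = b^2·z = 34410. δw/w = √((2·δb/b)² + (1·δz/z)²) = √(0.0497 + 0.00430) = 0.232, so δw = 8000.
Q = w + s − p: δQ = √(δw² + δs² + δp²) = √(6.4e+07 + 7.02e+05 + 77300) = 8050
Q = 41180, so δQ/Q = 8050/41180 = 0.195.

0.195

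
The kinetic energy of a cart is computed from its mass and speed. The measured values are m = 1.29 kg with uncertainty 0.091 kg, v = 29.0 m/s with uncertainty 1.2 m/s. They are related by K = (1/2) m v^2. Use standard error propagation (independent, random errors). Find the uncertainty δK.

Relative error in a monomial: (δK/K)² = Σ (nᵢ · δxᵢ/xᵢ)².
  (1·δm/m)² = (1×0.0705)² = 0.00498;  (2·δv/v)² = (2×0.0414)² = 0.00685
δK/K = √(0.0118) = 0.109
K = 542 J, so δK = 0.109 × 542 = 59.0 J.

59.0 J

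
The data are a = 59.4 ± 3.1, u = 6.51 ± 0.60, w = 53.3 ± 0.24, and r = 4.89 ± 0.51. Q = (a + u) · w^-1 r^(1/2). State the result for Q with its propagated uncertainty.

2.73 ± 0.194

Let h = a + u = 65.9. δh = √(δa² + δu²) = √(9.61 + 0.360) = 3.16, so δh/h = 0.0479.
Q is then a monomial in h, w, r:
δQ/Q = √((δh/h)² + (-1·δw/w)² + (½·δr/r)²) = √(0.00230 + 2.03e-05 + 0.00272) = 0.0710
Q = 2.73, so δQ = 0.0710 × 2.73 = 0.194.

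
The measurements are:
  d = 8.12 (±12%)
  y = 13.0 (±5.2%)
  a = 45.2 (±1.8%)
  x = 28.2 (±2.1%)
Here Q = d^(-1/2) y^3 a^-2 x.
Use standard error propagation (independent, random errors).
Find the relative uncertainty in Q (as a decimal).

0.172

For a monomial Q ∝ d^(-1/2), y^3, a^-2, x, fractional errors add in quadrature:
  (−½·δd/d)² = (-0.5×0.120)² = 0.00360;  (3·δy/y)² = (3×0.0520)² = 0.0243;  (-2·δa/a)² = (-2×0.0180)² = 0.00130;  (1·δx/x)² = (1×0.0210)² = 0.000441
δQ/Q = √(0.0297) = 0.172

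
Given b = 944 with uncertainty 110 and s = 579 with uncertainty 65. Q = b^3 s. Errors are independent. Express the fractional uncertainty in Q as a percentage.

Products/powers → add relative errors in quadrature, weighted by exponent:
  (3·δb/b)² = (3×0.117)² = 0.122;  (1·δs/s)² = (1×0.112)² = 0.0126
δQ/Q = √(0.135) = 0.367

36.7%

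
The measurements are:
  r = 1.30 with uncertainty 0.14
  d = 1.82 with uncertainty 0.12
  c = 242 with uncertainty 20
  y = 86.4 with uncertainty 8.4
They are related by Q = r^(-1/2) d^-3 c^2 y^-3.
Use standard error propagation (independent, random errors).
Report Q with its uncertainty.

Relative error in a monomial: (δQ/Q)² = Σ (nᵢ · δxᵢ/xᵢ)².
  (−½·δr/r)² = (-0.5×0.108)² = 0.00290;  (-3·δd/d)² = (-3×0.0659)² = 0.0391;  (2·δc/c)² = (2×0.0826)² = 0.0273;  (-3·δy/y)² = (-3×0.0972)² = 0.0851
δQ/Q = √(0.154) = 0.393
Q = 0.0132, so δQ = 0.393 × 0.0132 = 0.00519.

0.0132 ± 0.00519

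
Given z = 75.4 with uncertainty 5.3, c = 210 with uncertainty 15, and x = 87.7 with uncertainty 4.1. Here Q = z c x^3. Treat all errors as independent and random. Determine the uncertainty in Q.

Each factor contributes (exponent × relative error)² to (δQ/Q)²:
  (1·δz/z)² = (1×0.0703)² = 0.00494;  (1·δc/c)² = (1×0.0714)² = 0.00510;  (3·δx/x)² = (3×0.0468)² = 0.0197
δQ/Q = √(0.0297) = 0.172
Q = 1.07e+10, so δQ = 0.172 × 1.07e+10 = 1.84e+09.

1.84e+09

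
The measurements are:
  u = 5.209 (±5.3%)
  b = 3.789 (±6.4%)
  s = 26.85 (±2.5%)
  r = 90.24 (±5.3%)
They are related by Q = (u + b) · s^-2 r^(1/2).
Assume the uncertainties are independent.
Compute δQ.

0.00827

Let w = u + b = 8.998. δw = √(δu² + δb²) = √(0.0762 + 0.0588) = 0.367, so δw/w = 0.0408.
Q is then a monomial in w, s, r:
δQ/Q = √((δw/w)² + (-2·δs/s)² + (½·δr/r)²) = √(0.00167 + 0.00250 + 0.000702) = 0.0698
Q = 0.1186, so δQ = 0.0698 × 0.1186 = 0.00827.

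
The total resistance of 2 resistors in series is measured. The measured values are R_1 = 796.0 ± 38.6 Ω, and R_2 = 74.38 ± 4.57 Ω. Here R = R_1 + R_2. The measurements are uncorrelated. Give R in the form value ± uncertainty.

Sums and differences: (δR)² = Σ (cᵢ δxᵢ)².
  (δR_1)² = 1490;  (δR_2)² = 20.9
δR = √(1510) = 38.9 Ω
R = 870.4 Ω.

870.4 ± 38.9 Ω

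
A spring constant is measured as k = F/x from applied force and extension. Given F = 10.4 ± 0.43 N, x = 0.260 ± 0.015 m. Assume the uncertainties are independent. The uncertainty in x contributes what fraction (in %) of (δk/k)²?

66.1%

(δk/k)² = (1·δF/F)² + (-1·δx/x)²
  F term: (1×0.0413)² = 0.00171
  x term: (-1×0.0577)² = 0.00333
Total = 0.00504. Share from x = 0.00333/0.00504 = 0.661.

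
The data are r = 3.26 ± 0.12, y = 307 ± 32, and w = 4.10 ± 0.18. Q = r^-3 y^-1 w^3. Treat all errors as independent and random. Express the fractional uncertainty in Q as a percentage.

20.1%

For a monomial Q ∝ r^-3, y^-1, w^3, fractional errors add in quadrature:
  (-3·δr/r)² = (-3×0.0368)² = 0.0122;  (-1·δy/y)² = (-1×0.104)² = 0.0109;  (3·δw/w)² = (3×0.0439)² = 0.0173
δQ/Q = √(0.0404) = 0.201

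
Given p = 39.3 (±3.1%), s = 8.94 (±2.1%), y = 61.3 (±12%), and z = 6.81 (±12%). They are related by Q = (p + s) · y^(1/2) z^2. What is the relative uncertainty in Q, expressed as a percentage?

Let u = p + s = 48.2. δu = √(δp² + δs²) = √(1.48 + 0.0352) = 1.23, so δu/u = 0.0256.
Q is then a monomial in u, y, z:
δQ/Q = √((δu/u)² + (½·δy/y)² + (2·δz/z)²) = √(0.000653 + 0.00360 + 0.0576) = 0.249

24.9%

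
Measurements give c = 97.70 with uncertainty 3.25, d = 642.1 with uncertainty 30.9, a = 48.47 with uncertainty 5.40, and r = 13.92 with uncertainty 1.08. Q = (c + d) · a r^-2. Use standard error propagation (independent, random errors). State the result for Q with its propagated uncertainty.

Let u = c + d = 739.8. δu = √(δc² + δd²) = √(10.6 + 955) = 31.1, so δu/u = 0.0420.
Q is then a monomial in u, a, r:
δQ/Q = √((δu/u)² + (1·δa/a)² + (-2·δr/r)²) = √(0.00176 + 0.0124 + 0.0241) = 0.196
Q = 185.1, so δQ = 0.196 × 185.1 = 36.2.

185.1 ± 36.2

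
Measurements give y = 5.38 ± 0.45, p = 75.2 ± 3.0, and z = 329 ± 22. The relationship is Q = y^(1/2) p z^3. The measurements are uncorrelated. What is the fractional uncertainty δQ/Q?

Each factor contributes (exponent × relative error)² to (δQ/Q)²:
  (½·δy/y)² = (0.5×0.0836)² = 0.00175;  (1·δp/p)² = (1×0.0399)² = 0.00159;  (3·δz/z)² = (3×0.0669)² = 0.0402
δQ/Q = √(0.0436) = 0.209

0.209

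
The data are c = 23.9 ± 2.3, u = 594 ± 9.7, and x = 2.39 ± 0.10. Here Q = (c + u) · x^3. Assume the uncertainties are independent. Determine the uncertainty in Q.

1070

Let w = c + u = 618. δw = √(δc² + δu²) = √(5.29 + 94.1) = 9.97, so δw/w = 0.0161.
Q is then a monomial in w, x:
δQ/Q = √((δw/w)² + (3·δx/x)²) = √(0.000260 + 0.0158) = 0.127
Q = 8440, so δQ = 0.127 × 8440 = 1070.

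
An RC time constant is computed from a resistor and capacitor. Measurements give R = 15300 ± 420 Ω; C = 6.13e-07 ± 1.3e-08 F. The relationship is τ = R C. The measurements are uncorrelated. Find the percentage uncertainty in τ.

3.47%

Since τ is a product/quotient, work with relative uncertainties:
  (1·δR/R)² = (1×0.0275)² = 0.000754;  (1·δC/C)² = (1×0.0212)² = 0.000450
δτ/τ = √(0.00120) = 0.0347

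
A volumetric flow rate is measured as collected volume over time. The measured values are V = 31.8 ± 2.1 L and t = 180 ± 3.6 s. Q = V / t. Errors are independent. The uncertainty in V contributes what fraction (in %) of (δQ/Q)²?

91.6%

(δQ/Q)² = (1·δV/V)² + (-1·δt/t)²
  V term: (1×0.0660)² = 0.00436
  t term: (-1×0.0200)² = 0.000400
Total = 0.00476. Share from V = 0.00436/0.00476 = 0.916.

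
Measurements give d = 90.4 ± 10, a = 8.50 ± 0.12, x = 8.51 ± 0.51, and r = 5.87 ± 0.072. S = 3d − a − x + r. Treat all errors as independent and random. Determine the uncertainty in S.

S is a linear combination, so absolute uncertainties add in quadrature:
  (3·δd)² = 900;  (δa)² = 0.0144;  (δx)² = 0.260;  (δr)² = 0.00518
δS = √(900) = 30.0

30.0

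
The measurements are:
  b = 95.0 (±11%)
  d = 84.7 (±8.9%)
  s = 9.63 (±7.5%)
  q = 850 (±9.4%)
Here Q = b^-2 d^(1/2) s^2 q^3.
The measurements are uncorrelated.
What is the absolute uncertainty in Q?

Since Q is a product/quotient, work with relative uncertainties:
  (-2·δb/b)² = (-2×0.110)² = 0.0484;  (½·δd/d)² = (0.5×0.0890)² = 0.00198;  (2·δs/s)² = (2×0.0750)² = 0.0225;  (3·δq/q)² = (3×0.0940)² = 0.0795
δQ/Q = √(0.152) = 0.390
Q = 5.81e+07, so δQ = 0.390 × 5.81e+07 = 2.27e+07.

2.27e+07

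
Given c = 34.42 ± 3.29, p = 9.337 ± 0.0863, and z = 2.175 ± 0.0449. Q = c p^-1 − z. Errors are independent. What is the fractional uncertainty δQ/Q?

Let w = c·p^-1 = 3.686. δw/w = √((1·δc/c)² + (-1·δp/p)²) = √(0.00914 + 8.54e-05) = 0.0960, so δw = 0.354.
Q = w − z: δQ = √(δw² + δz²) = √(0.125 + 0.00202) = 0.357
Q = 1.511, so δQ/Q = 0.357/1.511 = 0.236.

0.236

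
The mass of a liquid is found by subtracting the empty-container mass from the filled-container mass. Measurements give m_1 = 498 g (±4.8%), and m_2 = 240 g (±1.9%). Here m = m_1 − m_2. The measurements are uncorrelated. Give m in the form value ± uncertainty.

Absolute uncertainties add in quadrature for a linear combination:
  (δm_1)² = 571;  (δm_2)² = 20.8
δm = √(592) = 24.3 g
m = 258 g.

258 ± 24.3 g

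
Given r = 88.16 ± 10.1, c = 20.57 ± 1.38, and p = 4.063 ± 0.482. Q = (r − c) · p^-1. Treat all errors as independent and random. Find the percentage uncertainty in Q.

Let u = r − c = 67.59. δu = √(δr² + δc²) = √(102 + 1.90) = 10.2, so δu/u = 0.151.
Q is then a monomial in u, p:
δQ/Q = √((δu/u)² + (-1·δp/p)²) = √(0.0227 + 0.0141) = 0.192

19.2%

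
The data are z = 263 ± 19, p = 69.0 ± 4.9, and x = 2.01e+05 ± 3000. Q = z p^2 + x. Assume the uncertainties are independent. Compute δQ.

Let w = z·p^2 = 1.25e+06. δw/w = √((1·δz/z)² + (2·δp/p)²) = √(0.00522 + 0.0202) = 0.159, so δw = 2e+05.
Q = w + x: δQ = √(δw² + δx²) = √(3.98e+10 + 9e+06) = 2e+05

2e+05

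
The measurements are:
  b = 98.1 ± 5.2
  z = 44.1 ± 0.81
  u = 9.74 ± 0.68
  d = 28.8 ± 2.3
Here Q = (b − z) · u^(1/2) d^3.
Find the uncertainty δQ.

1.05e+06

Let w = b − z = 54.0. δw = √(δb² + δz²) = √(27.0 + 0.656) = 5.26, so δw/w = 0.0975.
Q is then a monomial in w, u, d:
δQ/Q = √((δw/w)² + (½·δu/u)² + (3·δd/d)²) = √(0.00950 + 0.00122 + 0.0574) = 0.261
Q = 4.03e+06, so δQ = 0.261 × 4.03e+06 = 1.05e+06.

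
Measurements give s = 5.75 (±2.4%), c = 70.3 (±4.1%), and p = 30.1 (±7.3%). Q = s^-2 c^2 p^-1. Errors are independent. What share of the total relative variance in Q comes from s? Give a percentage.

16.0%

(δQ/Q)² = (-2·δs/s)² + (2·δc/c)² + (-1·δp/p)²
  s term: (-2×0.0240)² = 0.00230
  c term: (2×0.0410)² = 0.00672
  p term: (-1×0.0730)² = 0.00533
Total = 0.0144. Share from s = 0.00230/0.0144 = 0.160.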